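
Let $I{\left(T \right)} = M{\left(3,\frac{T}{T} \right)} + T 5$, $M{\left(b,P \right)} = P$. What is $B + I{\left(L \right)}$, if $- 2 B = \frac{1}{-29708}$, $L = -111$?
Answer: $- \frac{32916463}{59416} \approx -554.0$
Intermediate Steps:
$I{\left(T \right)} = 1 + 5 T$ ($I{\left(T \right)} = \frac{T}{T} + T 5 = 1 + 5 T$)
$B = \frac{1}{59416}$ ($B = - \frac{1}{2 \left(-29708\right)} = \left(- \frac{1}{2}\right) \left(- \frac{1}{29708}\right) = \frac{1}{59416} \approx 1.683 \cdot 10^{-5}$)
$B + I{\left(L \right)} = \frac{1}{59416} + \left(1 + 5 \left(-111\right)\right) = \frac{1}{59416} + \left(1 - 555\right) = \frac{1}{59416} - 554 = - \frac{32916463}{59416}$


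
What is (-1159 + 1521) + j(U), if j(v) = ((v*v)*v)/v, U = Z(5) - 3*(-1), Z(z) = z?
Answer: 426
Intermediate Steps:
U = 8 (U = 5 - 3*(-1) = 5 + 3 = 8)
j(v) = v² (j(v) = (v²*v)/v = v³/v = v²)
(-1159 + 1521) + j(U) = (-1159 + 1521) + 8² = 362 + 64 = 426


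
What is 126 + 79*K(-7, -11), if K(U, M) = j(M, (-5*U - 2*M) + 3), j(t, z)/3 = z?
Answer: 14346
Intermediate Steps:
j(t, z) = 3*z
K(U, M) = 9 - 15*U - 6*M (K(U, M) = 3*((-5*U - 2*M) + 3) = 3*(3 - 5*U - 2*M) = 9 - 15*U - 6*M)
126 + 79*K(-7, -11) = 126 + 79*(9 - 15*(-7) - 6*(-11)) = 126 + 79*(9 + 105 + 66) = 126 + 79*180 = 126 + 14220 = 14346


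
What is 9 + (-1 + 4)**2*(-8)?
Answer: -63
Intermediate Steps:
9 + (-1 + 4)**2*(-8) = 9 + 3**2*(-8) = 9 + 9*(-8) = 9 - 72 = -63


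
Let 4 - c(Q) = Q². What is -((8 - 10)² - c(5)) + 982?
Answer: 957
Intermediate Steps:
c(Q) = 4 - Q²
-((8 - 10)² - c(5)) + 982 = -((8 - 10)² - (4 - 1*5²)) + 982 = -((-2)² - (4 - 1*25)) + 982 = -(4 - (4 - 25)) + 982 = -(4 - 1*(-21)) + 982 = -(4 + 21) + 982 = -1*25 + 982 = -25 + 982 = 957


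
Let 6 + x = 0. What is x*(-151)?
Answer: 906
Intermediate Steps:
x = -6 (x = -6 + 0 = -6)
x*(-151) = -6*(-151) = 906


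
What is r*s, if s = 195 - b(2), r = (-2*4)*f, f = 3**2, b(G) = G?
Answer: -13896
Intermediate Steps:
f = 9
r = -72 (r = -2*4*9 = -8*9 = -72)
s = 193 (s = 195 - 1*2 = 195 - 2 = 193)
r*s = -72*193 = -13896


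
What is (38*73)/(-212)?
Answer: -1387/106 ≈ -13.085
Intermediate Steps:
(38*73)/(-212) = 2774*(-1/212) = -1387/106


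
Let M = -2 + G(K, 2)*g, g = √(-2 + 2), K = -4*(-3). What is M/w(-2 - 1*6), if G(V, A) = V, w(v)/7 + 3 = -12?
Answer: 2/105 ≈ 0.019048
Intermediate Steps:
w(v) = -105 (w(v) = -21 + 7*(-12) = -21 - 84 = -105)
K = 12
g = 0 (g = √0 = 0)
M = -2 (M = -2 + 12*0 = -2 + 0 = -2)
M/w(-2 - 1*6) = -2/(-105) = -1/105*(-2) = 2/105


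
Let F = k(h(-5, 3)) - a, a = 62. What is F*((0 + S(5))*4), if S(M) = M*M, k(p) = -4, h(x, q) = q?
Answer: -6600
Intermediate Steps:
S(M) = M²
F = -66 (F = -4 - 1*62 = -4 - 62 = -66)
F*((0 + S(5))*4) = -66*(0 + 5²)*4 = -66*(0 + 25)*4 = -1650*4 = -66*100 = -6600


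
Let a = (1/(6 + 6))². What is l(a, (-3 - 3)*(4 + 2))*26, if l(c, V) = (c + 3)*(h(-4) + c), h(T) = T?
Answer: -3236675/10368 ≈ -312.18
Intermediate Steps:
a = 1/144 (a = (1/12)² = 1/144 ≈ 0.0069444)
l(c, V) = (-4 + c)*(3 + c) (l(c, V) = (c + 3)*(-4 + c) = (3 + c)*(-4 + c) = (-4 + c)*(3 + c))
l(a, (-3 - 3)*(4 + 2))*26 = (-12 + (1/144)² - 1*1/144)*26 = (-12 + 1/20736 - 1/144)*26 = -248975/20736*26 = -3236675/10368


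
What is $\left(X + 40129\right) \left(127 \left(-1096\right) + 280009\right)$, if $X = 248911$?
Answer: $40701745680$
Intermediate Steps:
$\left(X + 40129\right) \left(127 \left(-1096\right) + 280009\right) = \left(248911 + 40129\right) \left(127 \left(-1096\right) + 280009\right) = 289040 \left(-139192 + 280009\right) = 289040 \cdot 140817 = 40701745680$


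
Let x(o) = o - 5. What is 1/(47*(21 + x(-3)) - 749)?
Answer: -1/138 ≈ -0.0072464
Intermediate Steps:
x(o) = -5 + o
1/(47*(21 + x(-3)) - 749) = 1/(47*(21 + (-5 - 3)) - 749) = 1/(47*(21 - 8) - 749) = 1/(47*13 - 749) = 1/(611 - 749) = 1/(-138) = -1/138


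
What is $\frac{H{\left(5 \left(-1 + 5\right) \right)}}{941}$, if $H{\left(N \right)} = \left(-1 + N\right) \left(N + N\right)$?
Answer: $\frac{760}{941} \approx 0.80765$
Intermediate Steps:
$H{\left(N \right)} = 2 N \left(-1 + N\right)$ ($H{\left(N \right)} = \left(-1 + N\right) 2 N = 2 N \left(-1 + N\right)$)
$\frac{H{\left(5 \left(-1 + 5\right) \right)}}{941} = \frac{2 \cdot 5 \left(-1 + 5\right) \left(-1 + 5 \left(-1 + 5\right)\right)}{941} = 2 \cdot 5 \cdot 4 \left(-1 + 5 \cdot 4\right) \frac{1}{941} = 2 \cdot 20 \left(-1 + 20\right) \frac{1}{941} = 2 \cdot 20 \cdot 19 \cdot \frac{1}{941} = 760 \cdot \frac{1}{941} = \frac{760}{941}$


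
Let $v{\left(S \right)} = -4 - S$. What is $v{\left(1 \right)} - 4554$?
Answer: $-4559$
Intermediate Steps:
$v{\left(1 \right)} - 4554 = \left(-4 - 1\right) - 4554 = -5 - 4554 = -4559$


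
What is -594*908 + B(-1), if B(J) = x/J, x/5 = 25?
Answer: -539477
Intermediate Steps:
x = 125 (x = 5*25 = 125)
B(J) = 125/J
-594*908 + B(-1) = -594*908 + 125/(-1) = -539352 + 125*(-1) = -539352 - 125 = -539477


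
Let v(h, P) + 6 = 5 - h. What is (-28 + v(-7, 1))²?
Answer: 484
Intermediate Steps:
v(h, P) = -1 - h (v(h, P) = -6 + (5 - h) = -1 - h)
(-28 + v(-7, 1))² = (-28 + (-1 - 1*(-7)))² = (-28 + (-1 + 7))² = (-28 + 6)² = (-22)² = 484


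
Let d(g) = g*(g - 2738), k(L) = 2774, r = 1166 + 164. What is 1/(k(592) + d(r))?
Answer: -1/1869866 ≈ -5.3480e-7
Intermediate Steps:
r = 1330
d(g) = g*(-2738 + g)
1/(k(592) + d(r)) = 1/(2774 + 1330*(-2738 + 1330)) = 1/(2774 + 1330*(-1408)) = 1/(2774 - 1872640) = 1/(-1869866) = -1/1869866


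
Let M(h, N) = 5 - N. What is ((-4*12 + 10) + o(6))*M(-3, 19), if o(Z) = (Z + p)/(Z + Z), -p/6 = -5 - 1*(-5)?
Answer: 525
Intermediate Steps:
p = 0 (p = -6*(-5 - 1*(-5)) = -6*(-5 + 5) = -6*0 = 0)
o(Z) = ½ (o(Z) = (Z + 0)/(Z + Z) = Z/((2*Z)) = Z*(1/(2*Z)) = ½)
((-4*12 + 10) + o(6))*M(-3, 19) = ((-4*12 + 10) + ½)*(5 - 1*19) = ((-48 + 10) + ½)*(5 - 19) = (-38 + ½)*(-14) = -75/2*(-14) = 525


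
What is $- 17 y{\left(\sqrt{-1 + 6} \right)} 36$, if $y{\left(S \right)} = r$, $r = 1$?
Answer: $-612$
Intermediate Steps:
$y{\left(S \right)} = 1$
$- 17 y{\left(\sqrt{-1 + 6} \right)} 36 = \left(-17\right) 1 \cdot 36 = \left(-17\right) 36 = -612$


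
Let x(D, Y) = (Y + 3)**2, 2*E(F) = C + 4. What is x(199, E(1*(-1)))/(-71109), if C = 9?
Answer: -361/284436 ≈ -0.0012692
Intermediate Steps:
E(F) = 13/2 (E(F) = (9 + 4)/2 = (1/2)*13 = 13/2)
x(D, Y) = (3 + Y)**2
x(199, E(1*(-1)))/(-71109) = (3 + 13/2)**2/(-71109) = (19/2)**2*(-1/71109) = (361/4)*(-1/71109) = -361/284436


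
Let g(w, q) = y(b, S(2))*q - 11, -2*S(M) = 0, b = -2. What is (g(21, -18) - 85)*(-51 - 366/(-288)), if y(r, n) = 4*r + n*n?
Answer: -2387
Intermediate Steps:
S(M) = 0 (S(M) = -1/2*0 = 0)
y(r, n) = n**2 + 4*r (y(r, n) = 4*r + n**2 = n**2 + 4*r)
g(w, q) = -11 - 8*q (g(w, q) = (0**2 + 4*(-2))*q - 11 = (0 - 8)*q - 11 = -8*q - 11 = -11 - 8*q)
(g(21, -18) - 85)*(-51 - 366/(-288)) = ((-11 - 8*(-18)) - 85)*(-51 - 366/(-288)) = ((-11 + 144) - 85)*(-51 - 366*(-1/288)) = (133 - 85)*(-51 + 61/48) = 48*(-2387/48) = -2387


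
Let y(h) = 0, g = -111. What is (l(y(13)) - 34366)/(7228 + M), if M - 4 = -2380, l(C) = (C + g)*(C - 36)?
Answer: -15185/2426 ≈ -6.2593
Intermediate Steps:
l(C) = (-111 + C)*(-36 + C) (l(C) = (C - 111)*(C - 36) = (-111 + C)*(-36 + C))
M = -2376 (M = 4 - 2380 = -2376)
(l(y(13)) - 34366)/(7228 + M) = ((3996 + 0² - 147*0) - 34366)/(7228 - 2376) = ((3996 + 0 + 0) - 34366)/4852 = (3996 - 34366)*(1/4852) = -30370*1/4852 = -15185/2426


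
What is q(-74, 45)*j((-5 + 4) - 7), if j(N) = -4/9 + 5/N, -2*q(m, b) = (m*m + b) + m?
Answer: 419419/144 ≈ 2912.6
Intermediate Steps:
q(m, b) = -b/2 - m/2 - m²/2 (q(m, b) = -((m*m + b) + m)/2 = -((m² + b) + m)/2 = -((b + m²) + m)/2 = -(b + m + m²)/2 = -b/2 - m/2 - m²/2)
j(N) = -4/9 + 5/N (j(N) = -4*⅑ + 5/N = -4/9 + 5/N)
q(-74, 45)*j((-5 + 4) - 7) = (-½*45 - ½*(-74) - ½*(-74)²)*(-4/9 + 5/((-5 + 4) - 7)) = (-45/2 + 37 - ½*5476)*(-4/9 + 5/(-1 - 7)) = (-45/2 + 37 - 2738)*(-4/9 + 5/(-8)) = -5447*(-4/9 + 5*(-⅛))/2 = -5447*(-4/9 - 5/8)/2 = -5447/2*(-77/72) = 419419/144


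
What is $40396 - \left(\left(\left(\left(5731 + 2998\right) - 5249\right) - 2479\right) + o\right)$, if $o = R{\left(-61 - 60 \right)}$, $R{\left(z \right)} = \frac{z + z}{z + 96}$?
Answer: $\frac{984633}{25} \approx 39385.0$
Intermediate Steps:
$R{\left(z \right)} = \frac{2 z}{96 + z}$
$o = \frac{242}{25}$ ($o = \frac{2 \left(-61 - 60\right)}{96 - 121} = 2 \left(-121\right) \frac{1}{96 - 121} = 2 \left(-121\right) \frac{1}{-25} = 2 \left(-121\right) \left(- \frac{1}{25}\right) = \frac{242}{25} \approx 9.68$)
$40396 - \left(\left(\left(\left(5731 + 2998\right) - 5249\right) - 2479\right) + o\right) = 40396 - \left(\left(\left(\left(5731 + 2998\right) - 5249\right) - 2479\right) + \frac{242}{25}\right) = 40396 - \left(\left(\left(8729 - 5249\right) - 2479\right) + \frac{242}{25}\right) = 40396 - \left(\left(3480 - 2479\right) + \frac{242}{25}\right) = 40396 - \left(1001 + \frac{242}{25}\right) = 40396 - \frac{25267}{25} = \frac{984633}{25}$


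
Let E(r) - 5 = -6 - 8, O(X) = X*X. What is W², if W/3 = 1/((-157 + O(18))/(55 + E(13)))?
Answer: 19044/27889 ≈ 0.68285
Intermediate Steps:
O(X) = X²
E(r) = -9 (E(r) = 5 + (-6 - 8) = 5 - 14 = -9)
W = 138/167 (W = 3/(((-157 + 18²)/(55 - 9))) = 3/(((-157 + 324)/46)) = 3/((167*(1/46))) = 3/(167/46) = 3*(46/167) = 138/167 ≈ 0.82635)
W² = (138/167)² = 19044/27889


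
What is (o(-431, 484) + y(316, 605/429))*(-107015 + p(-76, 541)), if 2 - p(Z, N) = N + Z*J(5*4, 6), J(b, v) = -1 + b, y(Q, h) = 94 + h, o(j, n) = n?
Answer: -799255890/13 ≈ -6.1481e+7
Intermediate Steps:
p(Z, N) = 2 - N - 19*Z (p(Z, N) = 2 - (N + Z*(-1 + 5*4)) = 2 - (N + Z*(-1 + 20)) = 2 - (N + Z*19) = 2 - (N + 19*Z) = 2 + (-N - 19*Z) = 2 - N - 19*Z)
(o(-431, 484) + y(316, 605/429))*(-107015 + p(-76, 541)) = (484 + (94 + 605/429))*(-107015 + (2 - 1*541 - 19*(-76))) = (484 + (94 + 605*(1/429)))*(-107015 + (2 - 541 + 1444)) = (484 + (94 + 55/39))*(-107015 + 905) = (484 + 3721/39)*(-106110) = (22597/39)*(-106110) = -799255890/13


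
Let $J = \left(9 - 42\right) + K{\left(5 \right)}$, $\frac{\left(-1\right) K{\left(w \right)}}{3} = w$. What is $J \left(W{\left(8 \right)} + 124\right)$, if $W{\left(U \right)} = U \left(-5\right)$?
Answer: $-4032$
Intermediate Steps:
$K{\left(w \right)} = - 3 w$
$W{\left(U \right)} = - 5 U$
$J = -48$ ($J = \left(9 - 42\right) - 15 = -33 - 15 = -48$)
$J \left(W{\left(8 \right)} + 124\right) = - 48 \left(\left(-5\right) 8 + 124\right) = - 48 \left(-40 + 124\right) = \left(-48\right) 84 = -4032$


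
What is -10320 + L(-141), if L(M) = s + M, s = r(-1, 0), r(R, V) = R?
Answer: -10462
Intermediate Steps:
s = -1
L(M) = -1 + M
-10320 + L(-141) = -10320 + (-1 - 141) = -10320 - 142 = -10462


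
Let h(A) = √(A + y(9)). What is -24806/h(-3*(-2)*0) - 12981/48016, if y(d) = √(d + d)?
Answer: -12981/48016 - 12403*2^(¾)*√3/3 ≈ -12043.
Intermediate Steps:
y(d) = √2*√d (y(d) = √(2*d) = √2*√d)
h(A) = √(A + 3*√2) (h(A) = √(A + √2*√9) = √(A + √2*3) = √(A + 3*√2))
-24806/h(-3*(-2)*0) - 12981/48016 = -24806/√(-3*(-2)*0 + 3*√2) - 12981/48016 = -24806/√(6*0 + 3*√2) - 12981*1/48016 = -24806/√(0 + 3*√2) - 12981/48016 = -24806*2^(¾)*√3/6 - 12981/48016 = -12403*2^(¾)*√3/3 - 12981/48016 = -12981/48016 - 12403*2^(¾)*√3/3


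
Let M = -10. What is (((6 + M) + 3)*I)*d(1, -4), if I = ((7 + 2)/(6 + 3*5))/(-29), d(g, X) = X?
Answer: -12/203 ≈ -0.059113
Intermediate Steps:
I = -3/203 (I = (9/(6 + 15))*(-1/29) = (9/21)*(-1/29) = (9*(1/21))*(-1/29) = (3/7)*(-1/29) = -3/203 ≈ -0.014778)
(((6 + M) + 3)*I)*d(1, -4) = (((6 - 10) + 3)*(-3/203))*(-4) = ((-4 + 3)*(-3/203))*(-4) = -1*(-3/203)*(-4) = (3/203)*(-4) = -12/203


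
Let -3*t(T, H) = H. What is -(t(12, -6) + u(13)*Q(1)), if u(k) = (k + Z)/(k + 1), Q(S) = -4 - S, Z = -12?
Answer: -23/14 ≈ -1.6429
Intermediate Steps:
t(T, H) = -H/3
u(k) = (-12 + k)/(1 + k) (u(k) = (k - 12)/(k + 1) = (-12 + k)/(1 + k))
-(t(12, -6) + u(13)*Q(1)) = -(-⅓*(-6) + ((-12 + 13)/(1 + 13))*(-4 - 1*1)) = -(2 + (1/14)*(-4 - 1)) = -(2 + ((1/14)*1)*(-5)) = -(2 + (1/14)*(-5)) = -(2 - 5/14) = -1*23/14 = -23/14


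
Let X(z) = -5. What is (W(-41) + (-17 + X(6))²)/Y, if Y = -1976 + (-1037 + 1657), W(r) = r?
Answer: -443/1356 ≈ -0.32670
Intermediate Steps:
Y = -1356 (Y = -1976 + 620 = -1356)
(W(-41) + (-17 + X(6))²)/Y = (-41 + (-17 - 5)²)/(-1356) = (-41 + (-22)²)*(-1/1356) = (-41 + 484)*(-1/1356) = 443*(-1/1356) = -443/1356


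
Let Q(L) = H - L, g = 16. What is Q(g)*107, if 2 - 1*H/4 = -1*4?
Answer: 856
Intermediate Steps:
H = 24 (H = 8 - (-4)*4 = 8 - 4*(-4) = 8 + 16 = 24)
Q(L) = 24 - L
Q(g)*107 = (24 - 1*16)*107 = (24 - 16)*107 = 8*107 = 856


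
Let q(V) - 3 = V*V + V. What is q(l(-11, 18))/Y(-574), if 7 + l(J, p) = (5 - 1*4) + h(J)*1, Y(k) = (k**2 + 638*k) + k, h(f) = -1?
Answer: -9/7462 ≈ -0.0012061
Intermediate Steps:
Y(k) = k**2 + 639*k
l(J, p) = -7 (l(J, p) = -7 + ((5 - 1*4) - 1*1) = -7 + ((5 - 4) - 1) = -7 + (1 - 1) = -7 + 0 = -7)
q(V) = 3 + V + V**2 (q(V) = 3 + (V*V + V) = 3 + (V**2 + V) = 3 + (V + V**2) = 3 + V + V**2)
q(l(-11, 18))/Y(-574) = (3 - 7 + (-7)**2)/((-574*(639 - 574))) = (3 - 7 + 49)/((-574*65)) = 45/(-37310) = 45*(-1/37310) = -9/7462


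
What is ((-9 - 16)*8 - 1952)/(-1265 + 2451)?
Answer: -1076/593 ≈ -1.8145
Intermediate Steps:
((-9 - 16)*8 - 1952)/(-1265 + 2451) = (-25*8 - 1952)/1186 = (-200 - 1952)*(1/1186) = -2152*1/1186 = -1076/593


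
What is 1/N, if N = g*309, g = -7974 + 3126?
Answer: -1/1498032 ≈ -6.6754e-7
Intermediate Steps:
g = -4848
N = -1498032 (N = -4848*309 = -1498032)
1/N = 1/(-1498032) = -1/1498032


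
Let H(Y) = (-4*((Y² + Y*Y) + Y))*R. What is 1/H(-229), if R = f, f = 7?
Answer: -1/2930284 ≈ -3.4126e-7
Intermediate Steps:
R = 7
H(Y) = -56*Y² - 28*Y (H(Y) = -4*((Y² + Y*Y) + Y)*7 = -4*((Y² + Y²) + Y)*7 = -4*(2*Y² + Y)*7 = -4*(Y + 2*Y²)*7 = (-8*Y² - 4*Y)*7 = -56*Y² - 28*Y)
1/H(-229) = 1/(-28*(-229)*(1 + 2*(-229))) = 1/(-28*(-229)*(1 - 458)) = 1/(-28*(-229)*(-457)) = 1/(-2930284) = -1/2930284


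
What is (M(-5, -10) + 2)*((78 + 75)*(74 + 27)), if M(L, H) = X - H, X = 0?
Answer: 185436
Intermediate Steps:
M(L, H) = -H (M(L, H) = 0 - H = -H)
(M(-5, -10) + 2)*((78 + 75)*(74 + 27)) = (-1*(-10) + 2)*((78 + 75)*(74 + 27)) = (10 + 2)*(153*101) = 12*15453 = 185436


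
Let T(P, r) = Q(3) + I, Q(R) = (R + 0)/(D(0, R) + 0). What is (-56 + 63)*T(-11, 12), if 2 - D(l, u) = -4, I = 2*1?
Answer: 35/2 ≈ 17.500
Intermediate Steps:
I = 2
D(l, u) = 6 (D(l, u) = 2 - 1*(-4) = 2 + 4 = 6)
Q(R) = R/6 (Q(R) = (R + 0)/(6 + 0) = R/6)
T(P, r) = 5/2 (T(P, r) = (1/6)*3 + 2 = 1/2 + 2 = 5/2)
(-56 + 63)*T(-11, 12) = (-56 + 63)*(5/2) = 7*(5/2) = 35/2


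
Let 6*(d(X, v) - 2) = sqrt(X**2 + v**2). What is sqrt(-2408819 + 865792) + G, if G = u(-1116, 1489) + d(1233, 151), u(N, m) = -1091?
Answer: -1089 + sqrt(1543090)/6 + I*sqrt(1543027) ≈ -881.96 + 1242.2*I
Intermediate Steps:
d(X, v) = 2 + sqrt(X**2 + v**2)/6
G = -1089 + sqrt(1543090)/6 (G = -1091 + (2 + sqrt(1233**2 + 151**2)/6) = -1091 + (2 + sqrt(1520289 + 22801)/6) = -1091 + (2 + sqrt(1543090)/6) = -1089 + sqrt(1543090)/6 ≈ -881.96)
sqrt(-2408819 + 865792) + G = sqrt(-2408819 + 865792) + (-1089 + sqrt(1543090)/6) = sqrt(-1543027) + (-1089 + sqrt(1543090)/6) = I*sqrt(1543027) + (-1089 + sqrt(1543090)/6) = -1089 + sqrt(1543090)/6 + I*sqrt(1543027)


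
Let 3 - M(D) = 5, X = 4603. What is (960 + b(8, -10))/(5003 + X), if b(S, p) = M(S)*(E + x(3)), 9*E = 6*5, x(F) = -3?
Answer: 1439/14409 ≈ 0.099868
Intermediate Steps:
M(D) = -2 (M(D) = 3 - 1*5 = 3 - 5 = -2)
E = 10/3 (E = (6*5)/9 = (⅑)*30 = 10/3 ≈ 3.3333)
b(S, p) = -⅔ (b(S, p) = -2*(10/3 - 3) = -2*⅓ = -⅔)
(960 + b(8, -10))/(5003 + X) = (960 - ⅔)/(5003 + 4603) = (2878/3)/9606 = (2878/3)*(1/9606) = 1439/14409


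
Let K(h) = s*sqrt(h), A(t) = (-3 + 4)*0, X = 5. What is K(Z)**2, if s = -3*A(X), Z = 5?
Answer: 0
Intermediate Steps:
A(t) = 0 (A(t) = 1*0 = 0)
s = 0 (s = -3*0 = 0)
K(h) = 0 (K(h) = 0*sqrt(h) = 0)
K(Z)**2 = 0**2 = 0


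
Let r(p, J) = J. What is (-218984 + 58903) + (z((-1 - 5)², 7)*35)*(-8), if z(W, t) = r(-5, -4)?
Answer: -158961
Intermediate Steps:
z(W, t) = -4
(-218984 + 58903) + (z((-1 - 5)², 7)*35)*(-8) = (-218984 + 58903) - 4*35*(-8) = -160081 - 140*(-8) = -160081 + 1120 = -158961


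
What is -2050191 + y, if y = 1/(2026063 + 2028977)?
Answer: -8313606512639/4055040 ≈ -2.0502e+6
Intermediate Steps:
y = 1/4055040 ≈ 2.4661e-7
-2050191 + y = -2050191 + 1/4055040 = -8313606512639/4055040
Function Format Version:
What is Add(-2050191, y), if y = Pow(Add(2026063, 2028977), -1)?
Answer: Rational(-8313606512639, 4055040) ≈ -2.0502e+6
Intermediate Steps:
y = Rational(1, 4055040) (y = Pow(4055040, -1) = Rational(1, 4055040) ≈ 2.4661e-7)
Add(-2050191, y) = Add(-2050191, Rational(1, 4055040)) = Rational(-8313606512639, 4055040)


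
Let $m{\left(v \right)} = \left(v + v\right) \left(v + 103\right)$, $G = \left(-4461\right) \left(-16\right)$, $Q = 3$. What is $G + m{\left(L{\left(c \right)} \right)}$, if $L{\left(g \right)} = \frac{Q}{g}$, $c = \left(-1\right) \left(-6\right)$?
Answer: $\frac{142959}{2} \approx 71480.0$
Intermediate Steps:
$c = 6$
$L{\left(g \right)} = \frac{3}{g}$
$G = 71376$
$m{\left(v \right)} = 2 v \left(103 + v\right)$
$G + m{\left(L{\left(c \right)} \right)} = 71376 + 2 \cdot \frac{3}{6} \left(103 + \frac{3}{6}\right) = 71376 + 2 \cdot 3 \cdot \frac{1}{6} \left(103 + 3 \cdot \frac{1}{6}\right) = 71376 + 2 \cdot \frac{1}{2} \left(103 + \frac{1}{2}\right) = 71376 + 2 \cdot \frac{1}{2} \cdot \frac{207}{2} = 71376 + \frac{207}{2} = \frac{142959}{2}$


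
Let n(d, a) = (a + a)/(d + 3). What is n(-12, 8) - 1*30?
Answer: -286/9 ≈ -31.778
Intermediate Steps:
n(d, a) = 2*a/(3 + d) (n(d, a) = (2*a)/(3 + d) = 2*a/(3 + d))
n(-12, 8) - 1*30 = 2*8/(3 - 12) - 1*30 = 2*8/(-9) - 30 = 2*8*(-⅑) - 30 = -16/9 - 30 = -286/9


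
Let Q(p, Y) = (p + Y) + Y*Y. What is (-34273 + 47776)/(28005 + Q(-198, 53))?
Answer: 4501/10223 ≈ 0.44028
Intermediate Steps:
Q(p, Y) = Y + p + Y**2 (Q(p, Y) = (Y + p) + Y**2 = Y + p + Y**2)
(-34273 + 47776)/(28005 + Q(-198, 53)) = (-34273 + 47776)/(28005 + (53 - 198 + 53**2)) = 13503/(28005 + (53 - 198 + 2809)) = 13503/(28005 + 2664) = 13503/30669 = 13503*(1/30669) = 4501/10223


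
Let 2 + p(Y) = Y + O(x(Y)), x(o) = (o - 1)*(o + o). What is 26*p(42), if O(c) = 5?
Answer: 1170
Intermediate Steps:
x(o) = 2*o*(-1 + o) (x(o) = (-1 + o)*(2*o) = 2*o*(-1 + o))
p(Y) = 3 + Y (p(Y) = -2 + (Y + 5) = -2 + (5 + Y) = 3 + Y)
26*p(42) = 26*(3 + 42) = 26*45 = 1170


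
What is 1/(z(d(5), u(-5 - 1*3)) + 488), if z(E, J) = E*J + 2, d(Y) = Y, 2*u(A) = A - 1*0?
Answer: 1/470 ≈ 0.0021277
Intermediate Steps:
u(A) = A/2 (u(A) = (A - 1*0)/2 = (A + 0)/2 = A/2)
z(E, J) = 2 + E*J
1/(z(d(5), u(-5 - 1*3)) + 488) = 1/((2 + 5*((-5 - 1*3)/2)) + 488) = 1/((2 + 5*((-5 - 3)/2)) + 488) = 1/((2 + 5*((½)*(-8))) + 488) = 1/((2 + 5*(-4)) + 488) = 1/((2 - 20) + 488) = 1/(-18 + 488) = 1/470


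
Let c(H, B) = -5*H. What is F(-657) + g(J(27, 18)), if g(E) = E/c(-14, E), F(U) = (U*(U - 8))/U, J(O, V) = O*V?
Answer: -23032/35 ≈ -658.06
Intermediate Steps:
F(U) = -8 + U (F(U) = (U*(-8 + U))/U = -8 + U)
g(E) = E/70 (g(E) = E/((-5*(-14))) = E/70)
F(-657) + g(J(27, 18)) = (-8 - 657) + (27*18)/70 = -665 + (1/70)*486 = -665 + 243/35 = -23032/35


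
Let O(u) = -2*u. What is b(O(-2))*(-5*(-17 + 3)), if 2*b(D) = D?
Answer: 140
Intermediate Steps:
b(D) = D/2
b(O(-2))*(-5*(-17 + 3)) = ((-2*(-2))/2)*(-5*(-17 + 3)) = ((½)*4)*(-5*(-14)) = 2*70 = 140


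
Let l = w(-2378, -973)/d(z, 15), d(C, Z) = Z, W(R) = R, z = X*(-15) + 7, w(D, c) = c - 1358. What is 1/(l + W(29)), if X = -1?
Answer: -5/632 ≈ -0.0079114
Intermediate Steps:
w(D, c) = -1358 + c
z = 22 (z = -1*(-15) + 7 = 15 + 7 = 22)
l = -777/5 (l = (-1358 - 973)/15 = -2331*1/15 = -777/5 ≈ -155.40)
1/(l + W(29)) = 1/(-777/5 + 29) = 1/(-632/5) = -5/632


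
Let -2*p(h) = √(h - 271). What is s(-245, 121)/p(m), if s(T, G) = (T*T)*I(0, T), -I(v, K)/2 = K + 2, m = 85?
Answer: 9724050*I*√186/31 ≈ 4.278e+6*I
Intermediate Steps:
I(v, K) = -4 - 2*K (I(v, K) = -2*(K + 2) = -2*(2 + K) = -4 - 2*K)
s(T, G) = T²*(-4 - 2*T) (s(T, G) = (T*T)*(-4 - 2*T) = T²*(-4 - 2*T))
p(h) = -√(-271 + h)/2 (p(h) = -√(h - 271)/2 = -√(-271 + h)/2)
s(-245, 121)/p(m) = (2*(-245)²*(-2 - 1*(-245)))/((-√(-271 + 85)/2)) = (2*60025*(-2 + 245))/((-I*√186/2)) = (2*60025*243)/((-I*√186/2)) = 29172150/((-I*√186/2)) = 29172150*(I*√186/93) = 9724050*I*√186/31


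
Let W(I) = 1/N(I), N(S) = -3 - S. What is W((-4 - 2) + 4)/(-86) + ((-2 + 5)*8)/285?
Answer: 783/8170 ≈ 0.095838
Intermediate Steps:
W(I) = 1/(-3 - I)
W((-4 - 2) + 4)/(-86) + ((-2 + 5)*8)/285 = -1/(3 + ((-4 - 2) + 4))/(-86) + ((-2 + 5)*8)/285 = -1/(3 + (-6 + 4))*(-1/86) + (3*8)*(1/285) = -1/(3 - 2)*(-1/86) + 24*(1/285) = -1/1*(-1/86) + 8/95 = -1*1*(-1/86) + 8/95 = -1*(-1/86) + 8/95 = 1/86 + 8/95 = 783/8170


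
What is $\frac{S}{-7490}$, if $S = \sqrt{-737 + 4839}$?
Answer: $- \frac{\sqrt{4102}}{7490} \approx -0.008551$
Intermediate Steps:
$S = \sqrt{4102} \approx 64.047$
$\frac{S}{-7490} = \frac{\sqrt{4102}}{-7490} = \sqrt{4102} \left(- \frac{1}{7490}\right) = - \frac{\sqrt{4102}}{7490}$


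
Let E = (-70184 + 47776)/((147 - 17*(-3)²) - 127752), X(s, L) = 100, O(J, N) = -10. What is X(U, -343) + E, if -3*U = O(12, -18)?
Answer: 6399104/63879 ≈ 100.18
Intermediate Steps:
U = 10/3 (U = -⅓*(-10) = 10/3 ≈ 3.3333)
E = 11204/63879 (E = -22408/((147 - 17*9) - 127752) = -22408/((147 - 153) - 127752) = -22408/(-6 - 127752) = -22408/(-127758) = -22408*(-1/127758) = 11204/63879 ≈ 0.17539)
X(U, -343) + E = 100 + 11204/63879 = 6399104/63879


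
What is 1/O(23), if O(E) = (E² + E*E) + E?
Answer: 1/1081 ≈ 0.00092507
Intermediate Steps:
O(E) = E + 2*E² (O(E) = (E² + E²) + E = 2*E² + E = E + 2*E²)
1/O(23) = 1/(23*(1 + 2*23)) = 1/(23*(1 + 46)) = 1/(23*47) = 1/1081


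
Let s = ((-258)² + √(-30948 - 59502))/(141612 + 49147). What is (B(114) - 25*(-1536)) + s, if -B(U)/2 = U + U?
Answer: 7238226060/190759 + 15*I*√402/190759 ≈ 37944.0 + 0.0015766*I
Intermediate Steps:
B(U) = -4*U (B(U) = -2*(U + U) = -4*U)
s = 66564/190759 + 15*I*√402/190759 (s = (66564 + √(-90450))/190759 = (66564 + 15*I*√402)*(1/190759) = 66564/190759 + 15*I*√402/190759 ≈ 0.34894 + 0.0015766*I)
(B(114) - 25*(-1536)) + s = (-4*114 - 25*(-1536)) + (66564/190759 + 15*I*√402/190759) = (-456 + 38400) + (66564/190759 + 15*I*√402/190759) = 37944 + (66564/190759 + 15*I*√402/190759) = 7238226060/190759 + 15*I*√402/190759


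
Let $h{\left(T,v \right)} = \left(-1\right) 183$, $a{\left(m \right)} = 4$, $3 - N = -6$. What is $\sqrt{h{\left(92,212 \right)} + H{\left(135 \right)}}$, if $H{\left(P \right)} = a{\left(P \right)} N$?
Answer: $7 i \sqrt{3} \approx 12.124 i$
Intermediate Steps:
$N = 9$ ($N = 3 - -6 = 3 + 6 = 9$)
$h{\left(T,v \right)} = -183$
$H{\left(P \right)} = 36$ ($H{\left(P \right)} = 4 \cdot 9 = 36$)
$\sqrt{h{\left(92,212 \right)} + H{\left(135 \right)}} = \sqrt{-183 + 36} = \sqrt{-147} = 7 i \sqrt{3}$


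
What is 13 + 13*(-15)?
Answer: -182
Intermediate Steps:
13 + 13*(-15) = 13 - 195 = -182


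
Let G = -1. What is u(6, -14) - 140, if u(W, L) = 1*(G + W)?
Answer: -135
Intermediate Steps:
u(W, L) = -1 + W (u(W, L) = 1*(-1 + W) = -1 + W)
u(6, -14) - 140 = (-1 + 6) - 140 = 5 - 140 = -135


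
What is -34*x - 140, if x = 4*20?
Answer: -2860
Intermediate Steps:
x = 80
-34*x - 140 = -34*80 - 140 = -2720 - 140 = -2860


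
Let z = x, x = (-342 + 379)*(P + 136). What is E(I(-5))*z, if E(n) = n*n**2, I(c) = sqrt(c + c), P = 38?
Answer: -64380*I*sqrt(10) ≈ -2.0359e+5*I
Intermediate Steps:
x = 6438 (x = (-342 + 379)*(38 + 136) = 37*174 = 6438)
I(c) = sqrt(2)*sqrt(c) (I(c) = sqrt(2*c) = sqrt(2)*sqrt(c))
E(n) = n**3
z = 6438
E(I(-5))*z = (sqrt(2)*sqrt(-5))**3*6438 = (sqrt(2)*(I*sqrt(5)))**3*6438 = (I*sqrt(10))**3*6438 = -10*I*sqrt(10)*6438 = -64380*I*sqrt(10)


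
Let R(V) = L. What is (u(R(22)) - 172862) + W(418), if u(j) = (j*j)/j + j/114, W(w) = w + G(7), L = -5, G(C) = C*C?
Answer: -19653605/114 ≈ -1.7240e+5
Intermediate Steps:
G(C) = C**2
R(V) = -5
W(w) = 49 + w (W(w) = w + 7**2 = w + 49 = 49 + w)
u(j) = 115*j/114 (u(j) = j**2/j + j*(1/114) = j + j/114 = 115*j/114)
(u(R(22)) - 172862) + W(418) = ((115/114)*(-5) - 172862) + (49 + 418) = (-575/114 - 172862) + 467 = -19706843/114 + 467 = -19653605/114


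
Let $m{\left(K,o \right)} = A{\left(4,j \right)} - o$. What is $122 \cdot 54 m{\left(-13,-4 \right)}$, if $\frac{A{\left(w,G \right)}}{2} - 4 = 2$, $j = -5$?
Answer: $105408$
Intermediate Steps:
$A{\left(w,G \right)} = 12$ ($A{\left(w,G \right)} = 8 + 2 \cdot 2 = 8 + 4 = 12$)
$m{\left(K,o \right)} = 12 - o$
$122 \cdot 54 m{\left(-13,-4 \right)} = 122 \cdot 54 \left(12 - -4\right) = 6588 \left(12 + 4\right) = 6588 \cdot 16 = 105408$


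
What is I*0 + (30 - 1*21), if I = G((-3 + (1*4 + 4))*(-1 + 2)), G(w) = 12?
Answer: 9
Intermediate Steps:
I = 12
I*0 + (30 - 1*21) = 12*0 + (30 - 1*21) = 0 + (30 - 21) = 0 + 9 = 9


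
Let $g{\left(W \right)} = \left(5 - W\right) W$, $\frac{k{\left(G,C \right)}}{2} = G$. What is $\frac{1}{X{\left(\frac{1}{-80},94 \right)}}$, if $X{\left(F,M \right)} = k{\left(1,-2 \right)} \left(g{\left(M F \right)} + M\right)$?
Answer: $\frac{800}{138791} \approx 0.0057641$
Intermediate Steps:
$k{\left(G,C \right)} = 2 G$
$g{\left(W \right)} = W \left(5 - W\right)$
$X{\left(F,M \right)} = 2 M + 2 F M \left(5 - F M\right)$ ($X{\left(F,M \right)} = 2 \cdot 1 \left(M F \left(5 - M F\right) + M\right) = 2 \left(F M \left(5 - F M\right) + M\right) = 2 \left(M + F M \left(5 - F M\right)\right) = 2 M + 2 F M \left(5 - F M\right)$)
$\frac{1}{X{\left(\frac{1}{-80},94 \right)}} = \frac{1}{2 \cdot 94 \left(1 - \frac{-5 + \frac{1}{-80} \cdot 94}{-80}\right)} = \frac{1}{2 \cdot 94 \left(1 - - \frac{-5 - \frac{47}{40}}{80}\right)} = \frac{1}{2 \cdot 94 \left(1 - \left(- \frac{1}{80}\right) \left(- \frac{247}{40}\right)\right)} = \frac{1}{2 \cdot 94 \left(1 - \frac{247}{3200}\right)} = \frac{1}{2 \cdot 94 \cdot \frac{2953}{3200}} = \frac{1}{\frac{138791}{800}} = \frac{800}{138791}$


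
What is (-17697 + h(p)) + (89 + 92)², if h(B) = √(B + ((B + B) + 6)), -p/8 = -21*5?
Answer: 15064 + √2526 ≈ 15114.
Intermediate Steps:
p = 840 (p = -(-168)*5 = -8*(-105) = 840)
h(B) = √(6 + 3*B) (h(B) = √(B + (2*B + 6)) = √(B + (6 + 2*B)) = √(6 + 3*B))
(-17697 + h(p)) + (89 + 92)² = (-17697 + √(6 + 3*840)) + (89 + 92)² = (-17697 + √(6 + 2520)) + 181² = (-17697 + √2526) + 32761 = 15064 + √2526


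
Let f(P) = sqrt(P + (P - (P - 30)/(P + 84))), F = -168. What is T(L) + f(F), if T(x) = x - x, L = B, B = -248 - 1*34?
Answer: I*sqrt(66318)/14 ≈ 18.395*I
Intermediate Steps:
B = -282 (B = -248 - 34 = -282)
L = -282
T(x) = 0
f(P) = sqrt(2*P - (-30 + P)/(84 + P)) (f(P) = sqrt(P + (P - (-30 + P)/(84 + P))) = sqrt(2*P - (-30 + P)/(84 + P)))
T(L) + f(F) = 0 + sqrt((30 - 1*(-168) + 2*(-168)*(84 - 168))/(84 - 168)) = 0 + sqrt((30 + 168 + 2*(-168)*(-84))/(-84)) = 0 + sqrt(-(30 + 168 + 28224)/84) = 0 + sqrt(-1/84*28422) = 0 + sqrt(-4737/14) = 0 + I*sqrt(66318)/14 = I*sqrt(66318)/14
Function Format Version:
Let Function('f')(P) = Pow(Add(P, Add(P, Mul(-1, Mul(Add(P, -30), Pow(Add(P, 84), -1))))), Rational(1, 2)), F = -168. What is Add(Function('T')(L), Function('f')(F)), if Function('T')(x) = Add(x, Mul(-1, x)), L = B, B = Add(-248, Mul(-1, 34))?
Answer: Mul(Rational(1, 14), I, Pow(66318, Rational(1, 2))) ≈ Mul(18.395, I)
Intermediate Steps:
B = -282 (B = Add(-248, -34) = -282)
L = -282
Function('T')(x) = 0
Function('f')(P) = Pow(Add(Mul(2, P), Mul(-1, Pow(Add(84, P), -1), Add(-30, P))), Rational(1, 2)) (Function('f')(P) = Pow(Add(P, Add(P, Mul(-1, Mul(Add(-30, P), Pow(Add(84, P), -1))))), Rational(1, 2)) = Pow(Add(P, Add(P, Mul(-1, Mul(Pow(Add(84, P), -1), Add(-30, P))))), Rational(1, 2)) = Pow(Add(P, Add(P, Mul(-1, Pow(Add(84, P), -1), Add(-30, P)))), Rational(1, 2)) = Pow(Add(Mul(2, P), Mul(-1, Pow(Add(84, P), -1), Add(-30, P))), Rational(1, 2)))
Add(Function('T')(L), Function('f')(F)) = Add(0, Pow(Mul(Pow(Add(84, -168), -1), Add(30, Mul(-1, -168), Mul(2, -168, Add(84, -168)))), Rational(1, 2))) = Add(0, Pow(Mul(Pow(-84, -1), Add(30, 168, Mul(2, -168, -84))), Rational(1, 2))) = Add(0, Pow(Mul(Rational(-1, 84), Add(30, 168, 28224)), Rational(1, 2))) = Add(0, Pow(Mul(Rational(-1, 84), 28422), Rational(1, 2))) = Add(0, Pow(Rational(-4737, 14), Rational(1, 2))) = Add(0, Mul(Rational(1, 14), I, Pow(66318, Rational(1, 2)))) = Mul(Rational(1, 14), I, Pow(66318, Rational(1, 2)))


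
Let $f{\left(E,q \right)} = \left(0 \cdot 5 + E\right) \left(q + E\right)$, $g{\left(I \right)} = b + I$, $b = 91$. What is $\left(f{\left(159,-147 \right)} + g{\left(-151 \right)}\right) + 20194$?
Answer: $22042$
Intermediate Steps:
$g{\left(I \right)} = 91 + I$
$f{\left(E,q \right)} = E \left(E + q\right)$ ($f{\left(E,q \right)} = \left(0 + E\right) \left(E + q\right) = E \left(E + q\right)$)
$\left(f{\left(159,-147 \right)} + g{\left(-151 \right)}\right) + 20194 = \left(159 \left(159 - 147\right) + \left(91 - 151\right)\right) + 20194 = \left(159 \cdot 12 - 60\right) + 20194 = \left(1908 - 60\right) + 20194 = 1848 + 20194 = 22042$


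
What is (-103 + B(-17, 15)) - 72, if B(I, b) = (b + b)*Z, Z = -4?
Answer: -295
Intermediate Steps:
B(I, b) = -8*b (B(I, b) = (b + b)*(-4) = (2*b)*(-4) = -8*b)
(-103 + B(-17, 15)) - 72 = (-103 - 8*15) - 72 = (-103 - 120) - 72 = -223 - 72 = -295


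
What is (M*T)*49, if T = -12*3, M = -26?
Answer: 45864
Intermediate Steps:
T = -36
(M*T)*49 = -26*(-36)*49 = 936*49 = 45864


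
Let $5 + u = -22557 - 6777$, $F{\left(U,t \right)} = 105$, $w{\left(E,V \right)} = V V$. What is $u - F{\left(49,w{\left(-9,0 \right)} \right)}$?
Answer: $-29444$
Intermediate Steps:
$w{\left(E,V \right)} = V^{2}$
$u = -29339$ ($u = -5 - 29334 = -29339$)
$u - F{\left(49,w{\left(-9,0 \right)} \right)} = -29339 - 105 = -29444$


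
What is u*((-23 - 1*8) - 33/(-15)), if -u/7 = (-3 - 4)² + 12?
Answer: 61488/5 ≈ 12298.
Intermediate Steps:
u = -427 (u = -7*((-3 - 4)² + 12) = -7*((-7)² + 12) = -7*(49 + 12) = -7*61 = -427)
u*((-23 - 1*8) - 33/(-15)) = -427*((-23 - 1*8) - 33/(-15)) = -427*((-23 - 8) - 33*(-1/15)) = -427*(-31 + 11/5) = -427*(-144/5) = 61488/5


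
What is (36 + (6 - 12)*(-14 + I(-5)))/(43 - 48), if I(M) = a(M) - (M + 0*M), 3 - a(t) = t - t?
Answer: -72/5 ≈ -14.400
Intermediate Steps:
a(t) = 3 (a(t) = 3 - (t - t) = 3 - 1*0 = 3 + 0 = 3)
I(M) = 3 - M (I(M) = 3 - (M + 0*M) = 3 - (M + 0) = 3 - M)
(36 + (6 - 12)*(-14 + I(-5)))/(43 - 48) = (36 + (6 - 12)*(-14 + (3 - 1*(-5))))/(43 - 48) = (36 - 6*(-14 + (3 + 5)))/(-5) = -(36 - 6*(-14 + 8))/5 = -(36 - 6*(-6))/5 = -(36 + 36)/5 = -1/5*72 = -72/5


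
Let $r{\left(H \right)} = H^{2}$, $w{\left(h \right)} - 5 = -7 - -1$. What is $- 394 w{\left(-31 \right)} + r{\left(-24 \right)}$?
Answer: $970$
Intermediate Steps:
$w{\left(h \right)} = -1$ ($w{\left(h \right)} = 5 - 6 = -1$)
$- 394 w{\left(-31 \right)} + r{\left(-24 \right)} = \left(-394\right) \left(-1\right) + \left(-24\right)^{2} = 394 + 576 = 970$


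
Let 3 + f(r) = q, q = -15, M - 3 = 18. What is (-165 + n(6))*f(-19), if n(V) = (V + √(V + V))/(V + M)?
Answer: 2966 - 4*√3/3 ≈ 2963.7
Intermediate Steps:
M = 21 (M = 3 + 18 = 21)
n(V) = (V + √2*√V)/(21 + V) (n(V) = (V + √(V + V))/(V + 21) = (V + √(2*V))/(21 + V) = (V + √2*√V)/(21 + V))
f(r) = -18 (f(r) = -3 - 15 = -18)
(-165 + n(6))*f(-19) = (-165 + (6 + √2*√6)/(21 + 6))*(-18) = (-165 + (6 + 2*√3)/27)*(-18) = (-165 + (2/9 + 2*√3/27))*(-18) = (-1483/9 + 2*√3/27)*(-18) = 2966 - 4*√3/3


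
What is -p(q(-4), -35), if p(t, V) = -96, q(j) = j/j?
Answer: 96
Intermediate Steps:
q(j) = 1
-p(q(-4), -35) = -1*(-96) = 96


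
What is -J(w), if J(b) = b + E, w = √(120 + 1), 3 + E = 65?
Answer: -73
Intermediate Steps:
E = 62 (E = -3 + 65 = 62)
w = 11 (w = √121 = 11)
J(b) = 62 + b (J(b) = b + 62 = 62 + b)
-J(w) = -(62 + 11) = -1*73 = -73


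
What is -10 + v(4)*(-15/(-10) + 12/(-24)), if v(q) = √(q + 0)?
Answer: -8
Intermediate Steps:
v(q) = √q
-10 + v(4)*(-15/(-10) + 12/(-24)) = -10 + √4*(-15/(-10) + 12/(-24)) = -10 + 2*(-15*(-⅒) + 12*(-1/24)) = -10 + 2*(3/2 - ½) = -10 + 2*1 = -10 + 2 = -8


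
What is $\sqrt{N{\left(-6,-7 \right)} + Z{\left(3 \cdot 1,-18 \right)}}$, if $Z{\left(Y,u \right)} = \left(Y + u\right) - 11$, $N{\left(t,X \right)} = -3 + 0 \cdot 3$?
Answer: $i \sqrt{29} \approx 5.3852 i$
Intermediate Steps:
$N{\left(t,X \right)} = -3$ ($N{\left(t,X \right)} = -3 + 0 = -3$)
$Z{\left(Y,u \right)} = -11 + Y + u$
$\sqrt{N{\left(-6,-7 \right)} + Z{\left(3 \cdot 1,-18 \right)}} = \sqrt{-3 - 26} = \sqrt{-29} = i \sqrt{29}$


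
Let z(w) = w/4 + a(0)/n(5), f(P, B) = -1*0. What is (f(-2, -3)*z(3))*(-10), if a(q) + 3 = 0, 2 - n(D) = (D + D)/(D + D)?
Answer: 0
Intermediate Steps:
n(D) = 1 (n(D) = 2 - (D + D)/(D + D) = 2 - 2*D/(2*D) = 2 - 2*D*1/(2*D) = 2 - 1*1 = 2 - 1 = 1)
f(P, B) = 0
a(q) = -3 (a(q) = -3 + 0 = -3)
z(w) = -3 + w/4 (z(w) = w/4 - 3/1 = w*(1/4) - 3*1 = w/4 - 3 = -3 + w/4)
(f(-2, -3)*z(3))*(-10) = (0*(-3 + (1/4)*3))*(-10) = (0*(-3 + 3/4))*(-10) = (0*(-9/4))*(-10) = 0*(-10) = 0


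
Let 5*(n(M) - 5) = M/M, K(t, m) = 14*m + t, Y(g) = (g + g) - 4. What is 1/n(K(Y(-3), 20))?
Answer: 5/26 ≈ 0.19231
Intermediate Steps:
Y(g) = -4 + 2*g (Y(g) = 2*g - 4 = -4 + 2*g)
K(t, m) = t + 14*m
n(M) = 26/5 (n(M) = 5 + (M/M)/5 = 5 + (⅕)*1 = 5 + ⅕ = 26/5)
1/n(K(Y(-3), 20)) = 1/(26/5) = 5/26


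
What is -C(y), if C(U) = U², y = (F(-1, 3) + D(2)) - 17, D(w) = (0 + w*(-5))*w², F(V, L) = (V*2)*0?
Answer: -3249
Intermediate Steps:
F(V, L) = 0 (F(V, L) = (2*V)*0 = 0)
D(w) = -5*w³ (D(w) = (0 - 5*w)*w² = (-5*w)*w² = -5*w³)
y = -57 (y = (0 - 5*2³) - 17 = (0 - 5*8) - 17 = (0 - 40) - 17 = -40 - 17 = -57)
-C(y) = -1*(-57)² = -1*3249 = -3249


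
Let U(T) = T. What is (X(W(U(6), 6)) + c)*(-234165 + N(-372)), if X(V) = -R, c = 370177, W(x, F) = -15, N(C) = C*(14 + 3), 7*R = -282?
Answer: -623232293769/7 ≈ -8.9033e+10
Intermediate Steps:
R = -282/7 (R = (⅐)*(-282) = -282/7 ≈ -40.286)
N(C) = 17*C (N(C) = C*17 = 17*C)
X(V) = 282/7 (X(V) = -1*(-282/7) = 282/7)
(X(W(U(6), 6)) + c)*(-234165 + N(-372)) = (282/7 + 370177)*(-234165 + 17*(-372)) = 2591521*(-234165 - 6324)/7 = (2591521/7)*(-240489) = -623232293769/7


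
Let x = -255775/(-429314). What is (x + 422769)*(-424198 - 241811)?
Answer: -120881237064662169/429314 ≈ -2.8157e+11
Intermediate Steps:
x = 255775/429314 (x = -255775*(-1/429314) = 255775/429314 ≈ 0.59578)
(x + 422769)*(-424198 - 241811) = (255775/429314 + 422769)*(-424198 - 241811) = (181500906241/429314)*(-666009) = -120881237064662169/429314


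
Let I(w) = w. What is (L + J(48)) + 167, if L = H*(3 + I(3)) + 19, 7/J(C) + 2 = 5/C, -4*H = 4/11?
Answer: 25992/143 ≈ 181.76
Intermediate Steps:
H = -1/11 ≈ -0.090909
J(C) = 7/(-2 + 5/C)
L = 203/11 (L = -(3 + 3)/11 + 19 = -1/11*6 + 19 = -6/11 + 19 = 203/11 ≈ 18.455)
(L + J(48)) + 167 = (203/11 - 7*48/(-5 + 2*48)) + 167 = (203/11 - 7*48/(-5 + 96)) + 167 = (203/11 - 7*48/91) + 167 = (203/11 - 7*48*1/91) + 167 = (203/11 - 48/13) + 167 = 2111/143 + 167 = 25992/143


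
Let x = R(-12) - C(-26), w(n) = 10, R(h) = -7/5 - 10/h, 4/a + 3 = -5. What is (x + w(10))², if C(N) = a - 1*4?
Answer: 43681/225 ≈ 194.14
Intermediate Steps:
a = -½ (a = 4/(-3 - 5) = 4/(-8) = 4*(-⅛) = -½ ≈ -0.50000)
R(h) = -7/5 - 10/h (R(h) = -7*⅕ - 10/h = -7/5 - 10/h)
C(N) = -9/2 (C(N) = -½ - 1*4 = -½ - 4 = -9/2)
x = 59/15 (x = (-7/5 - 10/(-12)) - 1*(-9/2) = (-7/5 - 10*(-1/12)) + 9/2 = (-7/5 + ⅚) + 9/2 = -17/30 + 9/2 = 59/15 ≈ 3.9333)
(x + w(10))² = (59/15 + 10)² = (209/15)² = 43681/225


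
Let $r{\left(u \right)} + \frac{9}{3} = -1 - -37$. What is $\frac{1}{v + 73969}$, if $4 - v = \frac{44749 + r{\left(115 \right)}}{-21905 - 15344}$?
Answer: $\frac{37249}{2755465059} \approx 1.3518 \cdot 10^{-5}$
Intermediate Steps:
$r{\left(u \right)} = 33$ ($r{\left(u \right)} = -3 - -36 = -3 + \left(-1 + 37\right) = -3 + 36 = 33$)
$v = \frac{193778}{37249}$ ($v = 4 - \frac{44749 + 33}{-21905 - 15344} = 4 - \frac{44782}{-37249} = 4 - 44782 \left(- \frac{1}{37249}\right) = 4 - - \frac{44782}{37249} = 4 + \frac{44782}{37249} = \frac{193778}{37249} \approx 5.2022$)
$\frac{1}{v + 73969} = \frac{1}{\frac{193778}{37249} + 73969} = \frac{1}{\frac{2755465059}{37249}} = \frac{37249}{2755465059}$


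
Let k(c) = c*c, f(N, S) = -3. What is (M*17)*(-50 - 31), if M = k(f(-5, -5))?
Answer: -12393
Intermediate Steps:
k(c) = c²
M = 9 (M = (-3)² = 9)
(M*17)*(-50 - 31) = (9*17)*(-50 - 31) = 153*(-81) = -12393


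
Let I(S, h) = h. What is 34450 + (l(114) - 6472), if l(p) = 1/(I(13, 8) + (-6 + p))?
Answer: 3245449/116 ≈ 27978.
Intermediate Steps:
l(p) = 1/(2 + p) (l(p) = 1/(8 + (-6 + p)) = 1/(2 + p))
34450 + (l(114) - 6472) = 34450 + (1/(2 + 114) - 6472) = 34450 + (1/116 - 6472) = 34450 - 750751/116 = 3245449/116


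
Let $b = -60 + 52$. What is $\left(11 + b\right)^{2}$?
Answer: $9$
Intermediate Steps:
$b = -8$
$\left(11 + b\right)^{2} = \left(11 - 8\right)^{2} = 3^{2} = 9$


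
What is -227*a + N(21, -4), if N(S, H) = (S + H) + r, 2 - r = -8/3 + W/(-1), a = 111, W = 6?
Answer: -75508/3 ≈ -25169.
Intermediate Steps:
r = 32/3 (r = 2 - (-8/3 + 6/(-1)) = 2 - (-8*⅓ + 6*(-1)) = 2 - (-8/3 - 6) = 2 - 1*(-26/3) = 2 + 26/3 = 32/3 ≈ 10.667)
N(S, H) = 32/3 + H + S (N(S, H) = (S + H) + 32/3 = (H + S) + 32/3 = 32/3 + H + S)
-227*a + N(21, -4) = -227*111 + (32/3 - 4 + 21) = -25197 + 83/3 = -75508/3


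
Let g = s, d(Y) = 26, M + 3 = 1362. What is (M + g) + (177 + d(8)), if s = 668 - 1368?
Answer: 862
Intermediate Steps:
M = 1359 (M = -3 + 1362 = 1359)
s = -700
g = -700
(M + g) + (177 + d(8)) = (1359 - 700) + (177 + 26) = 659 + 203 = 862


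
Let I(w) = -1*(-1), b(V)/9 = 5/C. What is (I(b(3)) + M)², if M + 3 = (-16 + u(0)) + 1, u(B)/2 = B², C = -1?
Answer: 289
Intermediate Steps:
b(V) = -45 (b(V) = 9*(5/(-1)) = 9*(5*(-1)) = 9*(-5) = -45)
u(B) = 2*B²
I(w) = 1
M = -18 (M = -3 + ((-16 + 2*0²) + 1) = -3 + ((-16 + 2*0) + 1) = -3 + ((-16 + 0) + 1) = -3 + (-16 + 1) = -3 - 15 = -18)
(I(b(3)) + M)² = (1 - 18)² = (-17)² = 289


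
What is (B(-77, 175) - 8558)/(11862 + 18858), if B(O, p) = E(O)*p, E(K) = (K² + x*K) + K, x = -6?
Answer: 45683/1280 ≈ 35.690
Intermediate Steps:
E(K) = K² - 5*K (E(K) = (K² - 6*K) + K = K² - 5*K)
B(O, p) = O*p*(-5 + O) (B(O, p) = (O*(-5 + O))*p = O*p*(-5 + O))
(B(-77, 175) - 8558)/(11862 + 18858) = (-77*175*(-5 - 77) - 8558)/(11862 + 18858) = (-77*175*(-82) - 8558)/30720 = (1104950 - 8558)*(1/30720) = 1096392*(1/30720) = 45683/1280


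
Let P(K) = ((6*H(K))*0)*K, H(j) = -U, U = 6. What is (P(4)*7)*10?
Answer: 0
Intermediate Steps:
H(j) = -6 (H(j) = -1*6 = -6)
P(K) = 0 (P(K) = ((6*(-6))*0)*K = (-36*0)*K = 0*K = 0)
(P(4)*7)*10 = (0*7)*10 = 0*10 = 0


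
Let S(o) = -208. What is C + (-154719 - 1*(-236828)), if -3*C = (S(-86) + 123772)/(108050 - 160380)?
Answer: 2148402579/26165 ≈ 82110.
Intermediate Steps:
C = 20594/26165 (C = -(-208 + 123772)/(3*(108050 - 160380)) = -41188/(-52330) = -41188*(-1)/52330 = -⅓*(-61782/26165) = 20594/26165 ≈ 0.78708)
C + (-154719 - 1*(-236828)) = 20594/26165 + (-154719 - 1*(-236828)) = 20594/26165 + (-154719 + 236828) = 20594/26165 + 82109 = 2148402579/26165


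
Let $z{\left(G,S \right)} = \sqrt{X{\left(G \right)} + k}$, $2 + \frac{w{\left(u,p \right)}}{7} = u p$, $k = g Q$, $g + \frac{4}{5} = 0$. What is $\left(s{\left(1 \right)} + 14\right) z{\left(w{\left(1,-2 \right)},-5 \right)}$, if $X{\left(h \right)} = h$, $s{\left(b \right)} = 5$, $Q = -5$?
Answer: $38 i \sqrt{6} \approx 93.081 i$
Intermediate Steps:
$g = - \frac{4}{5}$ ($g = - \frac{4}{5} + 0 = - \frac{4}{5} \approx -0.8$)
$k = 4$ ($k = \left(- \frac{4}{5}\right) \left(-5\right) = 4$)
$w{\left(u,p \right)} = -14 + 7 p u$ ($w{\left(u,p \right)} = -14 + 7 u p = -14 + 7 p u$)
$z{\left(G,S \right)} = \sqrt{4 + G}$ ($z{\left(G,S \right)} = \sqrt{G + 4} = \sqrt{4 + G}$)
$\left(s{\left(1 \right)} + 14\right) z{\left(w{\left(1,-2 \right)},-5 \right)} = \left(5 + 14\right) \sqrt{4 - \left(14 + 14 \cdot 1\right)} = 19 \sqrt{4 - 28} = 19 \sqrt{-24} = 19 \cdot 2 i \sqrt{6} = 38 i \sqrt{6}$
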